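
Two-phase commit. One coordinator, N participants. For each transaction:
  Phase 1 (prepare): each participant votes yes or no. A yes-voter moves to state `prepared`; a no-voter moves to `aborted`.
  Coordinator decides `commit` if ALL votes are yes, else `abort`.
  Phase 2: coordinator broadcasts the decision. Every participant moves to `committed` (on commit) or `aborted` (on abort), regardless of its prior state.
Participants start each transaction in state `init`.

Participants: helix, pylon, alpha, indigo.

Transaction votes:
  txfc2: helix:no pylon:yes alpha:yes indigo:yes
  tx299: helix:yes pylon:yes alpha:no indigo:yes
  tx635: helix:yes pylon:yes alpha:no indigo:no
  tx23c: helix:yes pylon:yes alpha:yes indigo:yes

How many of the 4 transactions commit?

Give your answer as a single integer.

Answer: 1

Derivation:
txfc2: no from helix -> abort (commits=0)
tx299: no from alpha -> abort (commits=0)
tx635: no from alpha, indigo -> abort (commits=0)
tx23c: all yes -> commit (commits=1)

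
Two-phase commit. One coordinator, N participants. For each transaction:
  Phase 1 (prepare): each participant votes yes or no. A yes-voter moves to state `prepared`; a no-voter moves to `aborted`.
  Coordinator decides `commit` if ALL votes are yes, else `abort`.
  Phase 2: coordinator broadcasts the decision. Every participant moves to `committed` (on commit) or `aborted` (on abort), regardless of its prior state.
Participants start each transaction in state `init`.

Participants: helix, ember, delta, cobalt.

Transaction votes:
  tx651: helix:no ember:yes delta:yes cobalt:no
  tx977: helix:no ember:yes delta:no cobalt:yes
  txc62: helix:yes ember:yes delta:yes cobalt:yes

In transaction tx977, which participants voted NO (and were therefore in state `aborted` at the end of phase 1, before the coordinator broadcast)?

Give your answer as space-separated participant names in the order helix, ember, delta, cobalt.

Answer: helix delta

Derivation:
Txn tx977 phase 1: helix no -> aborted; ember yes -> prepared; delta no -> aborted; cobalt yes -> prepared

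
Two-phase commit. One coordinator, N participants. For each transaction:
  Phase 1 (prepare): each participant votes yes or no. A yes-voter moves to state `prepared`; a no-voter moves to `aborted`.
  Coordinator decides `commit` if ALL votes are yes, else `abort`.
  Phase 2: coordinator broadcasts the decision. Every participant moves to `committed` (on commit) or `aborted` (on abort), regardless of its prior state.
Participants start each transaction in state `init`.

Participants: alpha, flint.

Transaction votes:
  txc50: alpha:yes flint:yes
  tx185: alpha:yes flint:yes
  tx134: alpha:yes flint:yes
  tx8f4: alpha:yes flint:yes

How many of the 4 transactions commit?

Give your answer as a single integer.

Answer: 4

Derivation:
txc50: all yes -> commit (commits=1)
tx185: all yes -> commit (commits=2)
tx134: all yes -> commit (commits=3)
tx8f4: all yes -> commit (commits=4)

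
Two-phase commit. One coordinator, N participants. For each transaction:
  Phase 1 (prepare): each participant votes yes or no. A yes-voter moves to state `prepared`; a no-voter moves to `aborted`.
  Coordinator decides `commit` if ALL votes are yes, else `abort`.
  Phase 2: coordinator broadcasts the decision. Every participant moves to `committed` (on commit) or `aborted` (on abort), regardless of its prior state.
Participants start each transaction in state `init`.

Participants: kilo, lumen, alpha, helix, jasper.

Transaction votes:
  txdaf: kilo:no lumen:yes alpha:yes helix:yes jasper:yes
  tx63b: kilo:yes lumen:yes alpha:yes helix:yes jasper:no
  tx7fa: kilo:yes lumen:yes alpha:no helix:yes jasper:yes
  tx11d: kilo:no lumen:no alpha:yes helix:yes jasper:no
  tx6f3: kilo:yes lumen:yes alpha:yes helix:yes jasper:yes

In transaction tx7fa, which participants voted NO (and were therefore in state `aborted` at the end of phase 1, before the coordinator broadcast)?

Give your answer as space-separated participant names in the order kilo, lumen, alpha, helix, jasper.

Txn tx7fa phase 1: kilo yes -> prepared; lumen yes -> prepared; alpha no -> aborted; helix yes -> prepared; jasper yes -> prepared

Answer: alpha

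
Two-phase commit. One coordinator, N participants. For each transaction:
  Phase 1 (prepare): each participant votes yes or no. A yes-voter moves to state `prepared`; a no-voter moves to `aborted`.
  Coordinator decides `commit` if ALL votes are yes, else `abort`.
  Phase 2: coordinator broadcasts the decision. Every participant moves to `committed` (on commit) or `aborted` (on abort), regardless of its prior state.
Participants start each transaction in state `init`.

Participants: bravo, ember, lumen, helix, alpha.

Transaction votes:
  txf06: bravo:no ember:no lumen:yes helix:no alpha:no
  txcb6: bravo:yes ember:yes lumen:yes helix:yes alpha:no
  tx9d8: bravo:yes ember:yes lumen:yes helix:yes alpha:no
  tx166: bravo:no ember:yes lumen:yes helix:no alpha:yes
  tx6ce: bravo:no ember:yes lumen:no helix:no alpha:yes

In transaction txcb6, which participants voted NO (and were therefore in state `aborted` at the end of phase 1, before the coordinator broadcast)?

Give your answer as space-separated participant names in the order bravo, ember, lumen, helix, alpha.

Txn txcb6 phase 1: bravo yes -> prepared; ember yes -> prepared; lumen yes -> prepared; helix yes -> prepared; alpha no -> aborted

Answer: alpha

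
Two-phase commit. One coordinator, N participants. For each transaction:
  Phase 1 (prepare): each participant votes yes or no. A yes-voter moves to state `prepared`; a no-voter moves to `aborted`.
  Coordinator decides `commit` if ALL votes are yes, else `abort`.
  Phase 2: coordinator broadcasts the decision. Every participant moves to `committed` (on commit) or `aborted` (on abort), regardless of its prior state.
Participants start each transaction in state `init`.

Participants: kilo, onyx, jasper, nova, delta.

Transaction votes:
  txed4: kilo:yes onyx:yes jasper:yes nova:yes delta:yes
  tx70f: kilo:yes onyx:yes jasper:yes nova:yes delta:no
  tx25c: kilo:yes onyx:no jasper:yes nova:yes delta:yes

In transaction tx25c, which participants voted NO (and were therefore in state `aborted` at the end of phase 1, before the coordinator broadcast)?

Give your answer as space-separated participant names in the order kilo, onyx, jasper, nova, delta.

Answer: onyx

Derivation:
Txn tx25c phase 1: kilo yes -> prepared; onyx no -> aborted; jasper yes -> prepared; nova yes -> prepared; delta yes -> prepared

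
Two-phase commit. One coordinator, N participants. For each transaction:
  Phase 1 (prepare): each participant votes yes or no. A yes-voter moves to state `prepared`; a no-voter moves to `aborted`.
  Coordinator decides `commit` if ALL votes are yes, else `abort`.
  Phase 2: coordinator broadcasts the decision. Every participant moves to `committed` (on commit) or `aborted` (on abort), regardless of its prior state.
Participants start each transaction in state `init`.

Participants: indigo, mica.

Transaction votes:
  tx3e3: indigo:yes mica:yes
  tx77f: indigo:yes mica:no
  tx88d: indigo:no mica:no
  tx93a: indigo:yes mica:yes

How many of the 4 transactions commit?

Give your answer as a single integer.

tx3e3: all yes -> commit (commits=1)
tx77f: no from mica -> abort (commits=1)
tx88d: no from indigo, mica -> abort (commits=1)
tx93a: all yes -> commit (commits=2)

Answer: 2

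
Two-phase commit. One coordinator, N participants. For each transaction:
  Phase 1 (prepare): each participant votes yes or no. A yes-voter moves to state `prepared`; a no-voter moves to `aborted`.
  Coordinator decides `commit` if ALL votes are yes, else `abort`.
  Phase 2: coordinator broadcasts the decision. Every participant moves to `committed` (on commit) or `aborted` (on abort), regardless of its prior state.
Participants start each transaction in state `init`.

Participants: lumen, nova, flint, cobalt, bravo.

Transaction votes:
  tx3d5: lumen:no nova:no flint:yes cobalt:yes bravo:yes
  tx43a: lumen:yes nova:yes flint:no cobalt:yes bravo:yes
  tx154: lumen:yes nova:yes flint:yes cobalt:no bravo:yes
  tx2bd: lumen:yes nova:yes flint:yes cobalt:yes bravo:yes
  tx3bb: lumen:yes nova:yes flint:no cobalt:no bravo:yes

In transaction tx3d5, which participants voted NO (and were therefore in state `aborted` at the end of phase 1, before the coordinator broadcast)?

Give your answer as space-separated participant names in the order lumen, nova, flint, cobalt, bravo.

Answer: lumen nova

Derivation:
Txn tx3d5 phase 1: lumen no -> aborted; nova no -> aborted; flint yes -> prepared; cobalt yes -> prepared; bravo yes -> prepared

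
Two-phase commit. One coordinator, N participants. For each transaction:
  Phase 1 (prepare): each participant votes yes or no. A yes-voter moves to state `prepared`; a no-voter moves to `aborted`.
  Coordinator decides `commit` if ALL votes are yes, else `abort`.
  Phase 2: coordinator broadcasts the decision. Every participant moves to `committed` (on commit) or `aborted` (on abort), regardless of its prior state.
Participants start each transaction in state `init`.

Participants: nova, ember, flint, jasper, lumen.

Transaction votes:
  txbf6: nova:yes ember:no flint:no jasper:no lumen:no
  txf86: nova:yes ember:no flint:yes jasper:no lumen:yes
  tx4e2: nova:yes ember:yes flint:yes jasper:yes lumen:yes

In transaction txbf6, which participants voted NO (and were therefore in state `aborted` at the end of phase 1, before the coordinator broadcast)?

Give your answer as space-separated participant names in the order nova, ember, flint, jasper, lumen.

Answer: ember flint jasper lumen

Derivation:
Txn txbf6 phase 1: nova yes -> prepared; ember no -> aborted; flint no -> aborted; jasper no -> aborted; lumen no -> aborted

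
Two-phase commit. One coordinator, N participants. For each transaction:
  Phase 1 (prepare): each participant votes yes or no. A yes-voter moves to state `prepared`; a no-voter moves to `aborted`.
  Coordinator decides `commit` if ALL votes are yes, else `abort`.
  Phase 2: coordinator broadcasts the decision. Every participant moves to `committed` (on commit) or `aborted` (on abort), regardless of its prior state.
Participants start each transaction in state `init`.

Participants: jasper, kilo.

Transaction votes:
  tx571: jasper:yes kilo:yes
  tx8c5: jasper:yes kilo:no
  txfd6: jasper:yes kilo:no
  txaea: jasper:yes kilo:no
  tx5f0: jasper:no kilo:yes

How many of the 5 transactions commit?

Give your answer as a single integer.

Answer: 1

Derivation:
tx571: all yes -> commit (commits=1)
tx8c5: no from kilo -> abort (commits=1)
txfd6: no from kilo -> abort (commits=1)
txaea: no from kilo -> abort (commits=1)
tx5f0: no from jasper -> abort (commits=1)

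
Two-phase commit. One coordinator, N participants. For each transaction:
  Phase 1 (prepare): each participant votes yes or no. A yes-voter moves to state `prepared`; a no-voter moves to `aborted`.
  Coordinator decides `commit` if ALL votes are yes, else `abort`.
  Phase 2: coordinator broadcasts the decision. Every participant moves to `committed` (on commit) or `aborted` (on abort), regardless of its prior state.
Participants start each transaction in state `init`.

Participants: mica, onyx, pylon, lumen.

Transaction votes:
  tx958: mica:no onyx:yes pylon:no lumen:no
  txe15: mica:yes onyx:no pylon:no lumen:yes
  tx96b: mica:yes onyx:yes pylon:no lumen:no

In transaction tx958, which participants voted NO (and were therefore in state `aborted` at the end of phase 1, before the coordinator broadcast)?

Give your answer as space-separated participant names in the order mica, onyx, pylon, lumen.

Txn tx958 phase 1: mica no -> aborted; onyx yes -> prepared; pylon no -> aborted; lumen no -> aborted

Answer: mica pylon lumen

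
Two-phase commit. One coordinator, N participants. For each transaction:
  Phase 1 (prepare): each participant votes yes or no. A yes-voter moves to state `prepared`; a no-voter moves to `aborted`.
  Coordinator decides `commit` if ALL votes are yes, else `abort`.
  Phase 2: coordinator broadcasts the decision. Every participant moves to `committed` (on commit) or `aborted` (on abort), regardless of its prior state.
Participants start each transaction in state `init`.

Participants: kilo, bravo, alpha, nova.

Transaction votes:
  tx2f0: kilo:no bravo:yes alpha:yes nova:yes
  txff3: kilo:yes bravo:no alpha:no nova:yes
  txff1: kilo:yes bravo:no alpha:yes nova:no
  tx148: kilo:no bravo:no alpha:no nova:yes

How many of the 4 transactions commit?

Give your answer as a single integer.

tx2f0: no from kilo -> abort (commits=0)
txff3: no from bravo, alpha -> abort (commits=0)
txff1: no from bravo, nova -> abort (commits=0)
tx148: no from kilo, bravo, alpha -> abort (commits=0)

Answer: 0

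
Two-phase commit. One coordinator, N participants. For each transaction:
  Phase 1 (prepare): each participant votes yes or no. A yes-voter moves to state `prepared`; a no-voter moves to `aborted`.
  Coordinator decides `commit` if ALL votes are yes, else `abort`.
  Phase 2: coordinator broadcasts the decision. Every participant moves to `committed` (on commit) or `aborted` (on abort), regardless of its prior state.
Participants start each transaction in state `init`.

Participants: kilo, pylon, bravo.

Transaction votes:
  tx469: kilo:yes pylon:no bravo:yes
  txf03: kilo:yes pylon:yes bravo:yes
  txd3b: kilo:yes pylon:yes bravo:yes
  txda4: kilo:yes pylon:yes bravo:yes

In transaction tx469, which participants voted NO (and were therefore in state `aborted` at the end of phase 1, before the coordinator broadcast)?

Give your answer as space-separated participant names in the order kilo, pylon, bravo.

Txn tx469 phase 1: kilo yes -> prepared; pylon no -> aborted; bravo yes -> prepared

Answer: pylon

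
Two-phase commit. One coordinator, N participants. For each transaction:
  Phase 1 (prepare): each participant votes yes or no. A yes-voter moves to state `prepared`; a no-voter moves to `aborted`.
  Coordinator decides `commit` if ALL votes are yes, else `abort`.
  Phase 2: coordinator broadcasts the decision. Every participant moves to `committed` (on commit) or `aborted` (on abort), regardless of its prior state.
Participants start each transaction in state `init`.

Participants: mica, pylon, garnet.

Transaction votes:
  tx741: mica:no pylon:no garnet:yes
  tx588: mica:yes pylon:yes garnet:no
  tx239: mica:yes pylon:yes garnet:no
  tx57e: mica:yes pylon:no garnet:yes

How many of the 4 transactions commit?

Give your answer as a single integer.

Answer: 0

Derivation:
tx741: no from mica, pylon -> abort (commits=0)
tx588: no from garnet -> abort (commits=0)
tx239: no from garnet -> abort (commits=0)
tx57e: no from pylon -> abort (commits=0)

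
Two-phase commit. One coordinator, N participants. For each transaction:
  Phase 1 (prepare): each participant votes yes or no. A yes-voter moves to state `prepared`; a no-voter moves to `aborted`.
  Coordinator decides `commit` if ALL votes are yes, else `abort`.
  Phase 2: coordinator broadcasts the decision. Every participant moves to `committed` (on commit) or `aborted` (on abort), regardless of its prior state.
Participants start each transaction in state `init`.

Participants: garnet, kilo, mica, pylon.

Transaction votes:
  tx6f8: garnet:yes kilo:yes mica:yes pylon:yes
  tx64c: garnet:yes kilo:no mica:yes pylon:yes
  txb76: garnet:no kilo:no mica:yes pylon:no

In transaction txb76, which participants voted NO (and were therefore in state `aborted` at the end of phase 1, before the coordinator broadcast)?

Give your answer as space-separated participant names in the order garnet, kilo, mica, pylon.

Answer: garnet kilo pylon

Derivation:
Txn txb76 phase 1: garnet no -> aborted; kilo no -> aborted; mica yes -> prepared; pylon no -> aborted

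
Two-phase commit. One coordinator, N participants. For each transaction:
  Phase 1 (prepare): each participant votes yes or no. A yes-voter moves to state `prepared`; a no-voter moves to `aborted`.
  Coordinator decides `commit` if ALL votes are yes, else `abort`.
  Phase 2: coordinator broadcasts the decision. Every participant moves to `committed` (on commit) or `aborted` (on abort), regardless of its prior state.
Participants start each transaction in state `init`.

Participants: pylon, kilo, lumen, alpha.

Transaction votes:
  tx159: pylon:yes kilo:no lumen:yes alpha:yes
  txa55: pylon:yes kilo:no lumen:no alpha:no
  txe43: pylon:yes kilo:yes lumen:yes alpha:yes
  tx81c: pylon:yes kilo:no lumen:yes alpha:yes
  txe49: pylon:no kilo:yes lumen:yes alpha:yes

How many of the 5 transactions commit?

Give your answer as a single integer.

tx159: no from kilo -> abort (commits=0)
txa55: no from kilo, lumen, alpha -> abort (commits=0)
txe43: all yes -> commit (commits=1)
tx81c: no from kilo -> abort (commits=1)
txe49: no from pylon -> abort (commits=1)

Answer: 1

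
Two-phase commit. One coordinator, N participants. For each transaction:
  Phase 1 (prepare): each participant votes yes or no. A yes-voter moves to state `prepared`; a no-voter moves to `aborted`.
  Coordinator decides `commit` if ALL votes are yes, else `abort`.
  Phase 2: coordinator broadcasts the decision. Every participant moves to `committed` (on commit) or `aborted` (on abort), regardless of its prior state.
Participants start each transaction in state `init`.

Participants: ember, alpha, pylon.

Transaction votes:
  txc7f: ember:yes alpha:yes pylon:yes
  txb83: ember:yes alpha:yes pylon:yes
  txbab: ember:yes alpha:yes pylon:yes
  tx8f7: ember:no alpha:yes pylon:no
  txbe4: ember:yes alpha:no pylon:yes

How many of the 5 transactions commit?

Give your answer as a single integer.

Answer: 3

Derivation:
txc7f: all yes -> commit (commits=1)
txb83: all yes -> commit (commits=2)
txbab: all yes -> commit (commits=3)
tx8f7: no from ember, pylon -> abort (commits=3)
txbe4: no from alpha -> abort (commits=3)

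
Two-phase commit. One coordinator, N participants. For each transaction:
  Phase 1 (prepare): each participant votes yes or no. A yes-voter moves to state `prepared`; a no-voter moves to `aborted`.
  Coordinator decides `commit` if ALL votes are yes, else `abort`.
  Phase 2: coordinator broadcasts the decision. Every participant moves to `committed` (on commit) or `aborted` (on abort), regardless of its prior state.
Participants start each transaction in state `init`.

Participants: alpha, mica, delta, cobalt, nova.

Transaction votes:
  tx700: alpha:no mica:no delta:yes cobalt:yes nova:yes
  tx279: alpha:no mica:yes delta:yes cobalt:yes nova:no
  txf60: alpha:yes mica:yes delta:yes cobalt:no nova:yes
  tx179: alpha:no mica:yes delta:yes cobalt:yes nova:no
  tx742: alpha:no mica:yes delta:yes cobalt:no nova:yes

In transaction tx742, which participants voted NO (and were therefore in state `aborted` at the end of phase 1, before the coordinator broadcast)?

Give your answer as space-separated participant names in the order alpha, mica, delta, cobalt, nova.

Txn tx742 phase 1: alpha no -> aborted; mica yes -> prepared; delta yes -> prepared; cobalt no -> aborted; nova yes -> prepared

Answer: alpha cobalt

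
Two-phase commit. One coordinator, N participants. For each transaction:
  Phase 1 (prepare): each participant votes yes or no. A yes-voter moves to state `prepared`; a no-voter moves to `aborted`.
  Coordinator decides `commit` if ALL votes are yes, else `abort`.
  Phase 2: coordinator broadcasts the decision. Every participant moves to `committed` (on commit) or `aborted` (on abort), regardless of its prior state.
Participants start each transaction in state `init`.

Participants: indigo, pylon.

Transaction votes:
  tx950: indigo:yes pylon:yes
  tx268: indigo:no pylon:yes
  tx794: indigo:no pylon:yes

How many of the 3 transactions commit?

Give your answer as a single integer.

tx950: all yes -> commit (commits=1)
tx268: no from indigo -> abort (commits=1)
tx794: no from indigo -> abort (commits=1)

Answer: 1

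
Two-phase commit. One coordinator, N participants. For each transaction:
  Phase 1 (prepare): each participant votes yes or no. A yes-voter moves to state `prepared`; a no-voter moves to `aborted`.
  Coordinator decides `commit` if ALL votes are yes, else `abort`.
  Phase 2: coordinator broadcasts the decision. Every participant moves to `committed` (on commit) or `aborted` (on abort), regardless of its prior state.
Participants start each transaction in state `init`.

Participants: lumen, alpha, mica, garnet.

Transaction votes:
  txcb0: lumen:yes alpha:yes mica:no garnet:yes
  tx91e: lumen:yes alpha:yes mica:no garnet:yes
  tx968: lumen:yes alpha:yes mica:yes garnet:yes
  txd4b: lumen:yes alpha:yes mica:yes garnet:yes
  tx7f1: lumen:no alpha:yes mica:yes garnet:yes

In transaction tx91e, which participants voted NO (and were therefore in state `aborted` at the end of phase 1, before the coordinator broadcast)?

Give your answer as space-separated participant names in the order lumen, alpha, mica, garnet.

Txn tx91e phase 1: lumen yes -> prepared; alpha yes -> prepared; mica no -> aborted; garnet yes -> prepared

Answer: mica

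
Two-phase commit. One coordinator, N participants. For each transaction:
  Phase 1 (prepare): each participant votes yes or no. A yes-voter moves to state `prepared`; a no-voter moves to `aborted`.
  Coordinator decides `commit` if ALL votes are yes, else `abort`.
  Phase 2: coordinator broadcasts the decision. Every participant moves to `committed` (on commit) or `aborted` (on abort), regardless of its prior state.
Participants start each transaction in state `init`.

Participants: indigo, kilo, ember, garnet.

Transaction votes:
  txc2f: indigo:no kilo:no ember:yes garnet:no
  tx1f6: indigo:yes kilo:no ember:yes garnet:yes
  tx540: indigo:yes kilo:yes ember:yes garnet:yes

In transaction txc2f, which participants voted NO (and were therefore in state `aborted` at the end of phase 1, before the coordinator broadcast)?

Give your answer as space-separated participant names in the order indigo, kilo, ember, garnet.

Answer: indigo kilo garnet

Derivation:
Txn txc2f phase 1: indigo no -> aborted; kilo no -> aborted; ember yes -> prepared; garnet no -> aborted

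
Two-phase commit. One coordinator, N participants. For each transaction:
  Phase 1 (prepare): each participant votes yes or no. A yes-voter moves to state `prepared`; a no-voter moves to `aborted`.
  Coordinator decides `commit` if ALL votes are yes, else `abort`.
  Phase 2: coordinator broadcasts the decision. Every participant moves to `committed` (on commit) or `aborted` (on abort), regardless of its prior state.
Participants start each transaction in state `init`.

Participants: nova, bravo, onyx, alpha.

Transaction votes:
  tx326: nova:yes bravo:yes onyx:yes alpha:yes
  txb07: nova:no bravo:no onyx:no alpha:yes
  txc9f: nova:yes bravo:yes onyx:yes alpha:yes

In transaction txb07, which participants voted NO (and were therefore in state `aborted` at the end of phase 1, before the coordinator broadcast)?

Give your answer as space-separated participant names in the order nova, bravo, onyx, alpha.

Answer: nova bravo onyx

Derivation:
Txn txb07 phase 1: nova no -> aborted; bravo no -> aborted; onyx no -> aborted; alpha yes -> prepared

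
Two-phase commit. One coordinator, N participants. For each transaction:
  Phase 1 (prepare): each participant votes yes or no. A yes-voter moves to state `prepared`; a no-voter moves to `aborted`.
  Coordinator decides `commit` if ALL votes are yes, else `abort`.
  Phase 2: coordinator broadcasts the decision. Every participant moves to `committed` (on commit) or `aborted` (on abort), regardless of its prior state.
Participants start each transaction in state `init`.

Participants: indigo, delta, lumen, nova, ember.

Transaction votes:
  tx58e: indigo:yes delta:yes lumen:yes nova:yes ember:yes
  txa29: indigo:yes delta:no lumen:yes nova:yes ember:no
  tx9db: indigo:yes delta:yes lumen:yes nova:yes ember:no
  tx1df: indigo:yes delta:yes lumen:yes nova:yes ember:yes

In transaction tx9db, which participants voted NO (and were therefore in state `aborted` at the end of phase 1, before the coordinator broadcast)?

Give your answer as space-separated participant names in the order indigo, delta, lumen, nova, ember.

Answer: ember

Derivation:
Txn tx9db phase 1: indigo yes -> prepared; delta yes -> prepared; lumen yes -> prepared; nova yes -> prepared; ember no -> aborted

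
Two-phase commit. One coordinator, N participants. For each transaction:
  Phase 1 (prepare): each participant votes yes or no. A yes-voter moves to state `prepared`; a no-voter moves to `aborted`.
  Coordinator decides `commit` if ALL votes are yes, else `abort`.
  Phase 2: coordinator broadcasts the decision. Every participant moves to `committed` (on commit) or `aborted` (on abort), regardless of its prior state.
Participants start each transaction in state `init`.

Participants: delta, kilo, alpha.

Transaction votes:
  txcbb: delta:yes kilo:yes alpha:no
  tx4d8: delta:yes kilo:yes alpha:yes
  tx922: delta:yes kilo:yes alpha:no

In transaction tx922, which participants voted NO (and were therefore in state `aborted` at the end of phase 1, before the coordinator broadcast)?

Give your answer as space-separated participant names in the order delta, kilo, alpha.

Txn tx922 phase 1: delta yes -> prepared; kilo yes -> prepared; alpha no -> aborted

Answer: alpha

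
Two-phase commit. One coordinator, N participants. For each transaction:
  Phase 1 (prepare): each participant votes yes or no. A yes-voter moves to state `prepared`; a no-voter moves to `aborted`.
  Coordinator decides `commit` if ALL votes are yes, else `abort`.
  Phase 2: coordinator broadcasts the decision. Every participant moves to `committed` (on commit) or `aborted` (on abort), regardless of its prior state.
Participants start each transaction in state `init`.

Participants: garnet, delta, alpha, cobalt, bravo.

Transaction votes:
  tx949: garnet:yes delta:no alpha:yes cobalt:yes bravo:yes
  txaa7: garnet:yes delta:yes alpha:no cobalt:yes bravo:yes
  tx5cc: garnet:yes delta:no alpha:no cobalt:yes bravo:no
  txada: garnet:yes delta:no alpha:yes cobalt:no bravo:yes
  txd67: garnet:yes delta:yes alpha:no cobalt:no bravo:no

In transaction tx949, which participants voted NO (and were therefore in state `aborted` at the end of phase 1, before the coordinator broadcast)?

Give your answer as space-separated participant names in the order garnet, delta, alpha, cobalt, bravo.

Txn tx949 phase 1: garnet yes -> prepared; delta no -> aborted; alpha yes -> prepared; cobalt yes -> prepared; bravo yes -> prepared

Answer: delta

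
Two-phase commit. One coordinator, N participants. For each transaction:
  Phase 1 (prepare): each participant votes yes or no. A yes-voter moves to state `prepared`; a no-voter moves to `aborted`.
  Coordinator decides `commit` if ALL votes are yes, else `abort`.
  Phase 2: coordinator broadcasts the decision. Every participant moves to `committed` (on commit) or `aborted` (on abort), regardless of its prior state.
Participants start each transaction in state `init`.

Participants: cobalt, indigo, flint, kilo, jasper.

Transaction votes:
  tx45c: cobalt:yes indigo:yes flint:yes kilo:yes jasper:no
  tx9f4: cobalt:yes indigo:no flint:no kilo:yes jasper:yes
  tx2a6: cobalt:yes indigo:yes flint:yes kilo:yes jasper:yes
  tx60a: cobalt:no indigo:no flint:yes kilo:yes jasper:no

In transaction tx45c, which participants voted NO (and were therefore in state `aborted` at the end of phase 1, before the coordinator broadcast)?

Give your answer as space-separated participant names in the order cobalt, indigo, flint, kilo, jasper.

Txn tx45c phase 1: cobalt yes -> prepared; indigo yes -> prepared; flint yes -> prepared; kilo yes -> prepared; jasper no -> aborted

Answer: jasper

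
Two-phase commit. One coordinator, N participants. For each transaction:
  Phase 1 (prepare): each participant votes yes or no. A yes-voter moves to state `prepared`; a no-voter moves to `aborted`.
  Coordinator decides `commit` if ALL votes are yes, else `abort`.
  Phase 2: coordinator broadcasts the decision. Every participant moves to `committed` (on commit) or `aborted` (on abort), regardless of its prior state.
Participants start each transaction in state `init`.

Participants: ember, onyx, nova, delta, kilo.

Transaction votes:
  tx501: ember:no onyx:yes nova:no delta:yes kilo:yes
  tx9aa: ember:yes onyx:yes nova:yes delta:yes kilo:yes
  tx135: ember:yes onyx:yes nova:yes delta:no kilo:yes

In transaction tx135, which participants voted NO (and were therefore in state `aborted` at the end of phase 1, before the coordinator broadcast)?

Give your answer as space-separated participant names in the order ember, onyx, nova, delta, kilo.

Txn tx135 phase 1: ember yes -> prepared; onyx yes -> prepared; nova yes -> prepared; delta no -> aborted; kilo yes -> prepared

Answer: delta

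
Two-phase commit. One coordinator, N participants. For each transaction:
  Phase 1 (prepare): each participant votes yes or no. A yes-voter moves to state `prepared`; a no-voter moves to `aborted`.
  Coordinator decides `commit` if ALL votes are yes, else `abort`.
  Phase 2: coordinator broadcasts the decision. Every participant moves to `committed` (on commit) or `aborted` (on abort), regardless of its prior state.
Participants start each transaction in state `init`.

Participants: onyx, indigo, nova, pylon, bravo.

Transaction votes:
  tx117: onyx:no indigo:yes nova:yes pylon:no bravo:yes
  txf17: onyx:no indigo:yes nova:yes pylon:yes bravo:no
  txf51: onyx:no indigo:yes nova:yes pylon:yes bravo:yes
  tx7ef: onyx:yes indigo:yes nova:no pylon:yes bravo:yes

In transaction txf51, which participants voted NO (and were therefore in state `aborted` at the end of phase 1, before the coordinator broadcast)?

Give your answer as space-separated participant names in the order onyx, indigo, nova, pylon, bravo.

Txn txf51 phase 1: onyx no -> aborted; indigo yes -> prepared; nova yes -> prepared; pylon yes -> prepared; bravo yes -> prepared

Answer: onyx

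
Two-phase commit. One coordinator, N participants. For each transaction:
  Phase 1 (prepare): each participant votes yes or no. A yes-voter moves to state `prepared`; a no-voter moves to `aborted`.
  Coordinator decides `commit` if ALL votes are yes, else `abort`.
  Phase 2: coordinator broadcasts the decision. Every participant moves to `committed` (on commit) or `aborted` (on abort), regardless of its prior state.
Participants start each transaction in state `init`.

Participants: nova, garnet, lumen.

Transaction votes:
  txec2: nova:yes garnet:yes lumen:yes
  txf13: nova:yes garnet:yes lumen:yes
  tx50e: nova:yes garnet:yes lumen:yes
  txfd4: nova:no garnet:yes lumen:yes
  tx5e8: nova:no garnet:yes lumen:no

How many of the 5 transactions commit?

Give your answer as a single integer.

Answer: 3

Derivation:
txec2: all yes -> commit (commits=1)
txf13: all yes -> commit (commits=2)
tx50e: all yes -> commit (commits=3)
txfd4: no from nova -> abort (commits=3)
tx5e8: no from nova, lumen -> abort (commits=3)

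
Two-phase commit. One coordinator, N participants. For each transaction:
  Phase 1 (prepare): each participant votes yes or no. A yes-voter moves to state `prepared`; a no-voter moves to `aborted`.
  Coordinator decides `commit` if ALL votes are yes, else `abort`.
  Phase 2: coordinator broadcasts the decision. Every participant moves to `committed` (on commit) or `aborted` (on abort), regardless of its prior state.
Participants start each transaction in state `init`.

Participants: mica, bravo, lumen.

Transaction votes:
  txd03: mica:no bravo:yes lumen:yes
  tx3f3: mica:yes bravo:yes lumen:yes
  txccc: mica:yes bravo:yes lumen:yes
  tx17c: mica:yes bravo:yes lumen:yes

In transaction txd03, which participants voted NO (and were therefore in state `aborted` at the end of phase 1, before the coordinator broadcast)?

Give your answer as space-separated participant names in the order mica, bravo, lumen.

Txn txd03 phase 1: mica no -> aborted; bravo yes -> prepared; lumen yes -> prepared

Answer: mica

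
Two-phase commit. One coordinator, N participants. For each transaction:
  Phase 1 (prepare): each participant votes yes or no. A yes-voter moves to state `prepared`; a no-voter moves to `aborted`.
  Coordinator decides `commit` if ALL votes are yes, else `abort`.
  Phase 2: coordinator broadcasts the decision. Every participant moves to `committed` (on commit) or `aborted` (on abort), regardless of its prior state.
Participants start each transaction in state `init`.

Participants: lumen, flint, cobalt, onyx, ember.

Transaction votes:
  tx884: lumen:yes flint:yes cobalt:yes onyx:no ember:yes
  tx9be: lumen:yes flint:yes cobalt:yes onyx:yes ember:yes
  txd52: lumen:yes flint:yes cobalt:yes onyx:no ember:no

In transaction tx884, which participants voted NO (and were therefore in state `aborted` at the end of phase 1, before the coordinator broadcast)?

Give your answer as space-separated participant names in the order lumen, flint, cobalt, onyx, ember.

Txn tx884 phase 1: lumen yes -> prepared; flint yes -> prepared; cobalt yes -> prepared; onyx no -> aborted; ember yes -> prepared

Answer: onyx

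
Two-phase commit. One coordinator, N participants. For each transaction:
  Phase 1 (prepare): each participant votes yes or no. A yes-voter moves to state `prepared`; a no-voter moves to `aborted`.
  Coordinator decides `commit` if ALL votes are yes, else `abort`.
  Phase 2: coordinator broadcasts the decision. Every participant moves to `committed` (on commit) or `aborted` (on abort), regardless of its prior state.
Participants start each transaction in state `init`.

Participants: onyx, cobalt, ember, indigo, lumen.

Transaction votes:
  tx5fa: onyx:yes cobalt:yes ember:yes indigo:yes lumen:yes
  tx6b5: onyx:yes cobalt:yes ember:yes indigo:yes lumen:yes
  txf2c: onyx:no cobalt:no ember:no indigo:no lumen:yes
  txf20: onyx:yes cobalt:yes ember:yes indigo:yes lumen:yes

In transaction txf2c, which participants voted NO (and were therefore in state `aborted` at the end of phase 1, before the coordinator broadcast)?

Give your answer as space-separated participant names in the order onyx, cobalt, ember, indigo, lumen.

Answer: onyx cobalt ember indigo

Derivation:
Txn txf2c phase 1: onyx no -> aborted; cobalt no -> aborted; ember no -> aborted; indigo no -> aborted; lumen yes -> prepared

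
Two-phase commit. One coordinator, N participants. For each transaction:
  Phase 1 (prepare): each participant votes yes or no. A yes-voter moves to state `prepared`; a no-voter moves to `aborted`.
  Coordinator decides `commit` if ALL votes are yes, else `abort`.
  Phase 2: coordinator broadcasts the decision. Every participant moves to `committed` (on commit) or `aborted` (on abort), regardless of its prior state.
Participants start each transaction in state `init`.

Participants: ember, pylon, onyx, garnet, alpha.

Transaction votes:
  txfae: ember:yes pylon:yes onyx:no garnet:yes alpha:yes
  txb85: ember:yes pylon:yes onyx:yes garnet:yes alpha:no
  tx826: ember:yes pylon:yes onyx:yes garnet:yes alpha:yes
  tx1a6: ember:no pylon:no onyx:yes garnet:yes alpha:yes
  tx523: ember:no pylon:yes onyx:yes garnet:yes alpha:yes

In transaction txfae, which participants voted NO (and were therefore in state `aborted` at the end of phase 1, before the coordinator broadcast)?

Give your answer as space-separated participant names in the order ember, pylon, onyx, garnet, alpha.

Answer: onyx

Derivation:
Txn txfae phase 1: ember yes -> prepared; pylon yes -> prepared; onyx no -> aborted; garnet yes -> prepared; alpha yes -> prepared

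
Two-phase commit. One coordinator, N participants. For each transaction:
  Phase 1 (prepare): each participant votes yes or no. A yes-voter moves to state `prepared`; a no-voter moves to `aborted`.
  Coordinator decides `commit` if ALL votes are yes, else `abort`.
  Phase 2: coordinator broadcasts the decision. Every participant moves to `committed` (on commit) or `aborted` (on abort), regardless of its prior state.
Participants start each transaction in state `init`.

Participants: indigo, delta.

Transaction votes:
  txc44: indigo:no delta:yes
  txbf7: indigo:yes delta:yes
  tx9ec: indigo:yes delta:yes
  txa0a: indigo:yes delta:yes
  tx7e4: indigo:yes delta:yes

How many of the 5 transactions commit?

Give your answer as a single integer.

txc44: no from indigo -> abort (commits=0)
txbf7: all yes -> commit (commits=1)
tx9ec: all yes -> commit (commits=2)
txa0a: all yes -> commit (commits=3)
tx7e4: all yes -> commit (commits=4)

Answer: 4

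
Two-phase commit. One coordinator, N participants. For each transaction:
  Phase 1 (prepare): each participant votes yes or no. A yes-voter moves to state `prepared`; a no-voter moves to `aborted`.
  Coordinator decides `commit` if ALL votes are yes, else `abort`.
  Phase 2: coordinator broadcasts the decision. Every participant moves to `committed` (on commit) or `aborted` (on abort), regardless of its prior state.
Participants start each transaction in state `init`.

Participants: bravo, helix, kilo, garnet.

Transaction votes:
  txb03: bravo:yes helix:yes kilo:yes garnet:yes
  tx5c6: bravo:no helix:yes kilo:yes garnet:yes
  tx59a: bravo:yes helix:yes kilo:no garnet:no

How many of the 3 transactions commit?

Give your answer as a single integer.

Answer: 1

Derivation:
txb03: all yes -> commit (commits=1)
tx5c6: no from bravo -> abort (commits=1)
tx59a: no from kilo, garnet -> abort (commits=1)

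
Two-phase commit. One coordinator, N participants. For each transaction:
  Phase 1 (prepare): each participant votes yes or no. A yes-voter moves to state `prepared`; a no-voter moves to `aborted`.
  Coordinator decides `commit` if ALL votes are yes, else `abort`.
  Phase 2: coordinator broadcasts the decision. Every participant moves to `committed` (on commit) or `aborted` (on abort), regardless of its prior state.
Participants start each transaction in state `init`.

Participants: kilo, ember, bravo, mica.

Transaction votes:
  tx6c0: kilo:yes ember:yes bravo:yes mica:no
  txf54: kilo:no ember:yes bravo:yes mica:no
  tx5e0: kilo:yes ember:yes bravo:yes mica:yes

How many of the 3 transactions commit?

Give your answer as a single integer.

Answer: 1

Derivation:
tx6c0: no from mica -> abort (commits=0)
txf54: no from kilo, mica -> abort (commits=0)
tx5e0: all yes -> commit (commits=1)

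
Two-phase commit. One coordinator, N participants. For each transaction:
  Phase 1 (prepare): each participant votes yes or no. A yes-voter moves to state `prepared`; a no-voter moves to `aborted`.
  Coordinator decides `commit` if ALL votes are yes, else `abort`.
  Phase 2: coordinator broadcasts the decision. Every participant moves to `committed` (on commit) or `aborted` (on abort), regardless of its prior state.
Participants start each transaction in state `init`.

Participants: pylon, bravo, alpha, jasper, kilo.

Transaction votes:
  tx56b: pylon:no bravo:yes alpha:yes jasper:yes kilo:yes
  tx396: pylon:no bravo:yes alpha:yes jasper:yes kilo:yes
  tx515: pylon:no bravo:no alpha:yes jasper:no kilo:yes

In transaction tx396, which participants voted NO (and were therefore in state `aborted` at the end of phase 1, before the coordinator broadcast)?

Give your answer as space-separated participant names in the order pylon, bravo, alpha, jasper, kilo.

Txn tx396 phase 1: pylon no -> aborted; bravo yes -> prepared; alpha yes -> prepared; jasper yes -> prepared; kilo yes -> prepared

Answer: pylon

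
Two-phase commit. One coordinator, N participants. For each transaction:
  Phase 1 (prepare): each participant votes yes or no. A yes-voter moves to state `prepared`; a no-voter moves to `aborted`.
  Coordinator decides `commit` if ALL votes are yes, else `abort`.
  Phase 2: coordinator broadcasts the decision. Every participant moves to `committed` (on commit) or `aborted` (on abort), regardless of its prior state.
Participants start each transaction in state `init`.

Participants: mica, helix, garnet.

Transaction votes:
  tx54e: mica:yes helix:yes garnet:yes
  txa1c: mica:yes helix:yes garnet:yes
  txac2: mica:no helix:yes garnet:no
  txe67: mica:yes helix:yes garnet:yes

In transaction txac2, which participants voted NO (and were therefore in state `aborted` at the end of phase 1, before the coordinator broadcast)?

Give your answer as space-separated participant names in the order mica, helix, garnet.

Txn txac2 phase 1: mica no -> aborted; helix yes -> prepared; garnet no -> aborted

Answer: mica garnet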